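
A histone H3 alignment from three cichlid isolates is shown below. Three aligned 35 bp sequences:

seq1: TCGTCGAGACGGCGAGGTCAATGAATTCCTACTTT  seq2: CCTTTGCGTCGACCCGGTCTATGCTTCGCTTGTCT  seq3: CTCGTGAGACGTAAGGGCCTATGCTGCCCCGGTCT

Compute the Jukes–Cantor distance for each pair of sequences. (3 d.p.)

seq1–seq2: 16/35 sites differ → p ≈ 0.457143, d = −0.75 ln(1 − 0.609524) = 0.705292 ≈ 0.705.
seq1–seq3: 19/35 sites differ → p ≈ 0.542857, d = −0.75 ln(1 − 0.723809) = 0.964997 ≈ 0.965.
seq2–seq3: 14/35 sites differ → p = 0.4, d = −0.75 ln(1 − 0.533333) = 0.571605 ≈ 0.572.

d(seq1,seq2) = 0.705, d(seq1,seq3) = 0.965, d(seq2,seq3) = 0.572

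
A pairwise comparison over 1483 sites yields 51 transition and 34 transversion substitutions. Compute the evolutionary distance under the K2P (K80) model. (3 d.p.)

P = 51/1483 ≈ 0.03439 and Q = 34/1483 ≈ 0.022927.
Under the Kimura two-parameter model, d = −½ ln(1 − 2P − Q) − ¼ ln(1 − 2Q).
1 − 2P − Q = 0.908293, giving −½ ln(0.908293) = 0.048094.
1 − 2Q = 0.954146, giving −¼ ln(0.954146) = 0.011735.
d = 0.048094 + 0.011735 = 0.059829.

0.060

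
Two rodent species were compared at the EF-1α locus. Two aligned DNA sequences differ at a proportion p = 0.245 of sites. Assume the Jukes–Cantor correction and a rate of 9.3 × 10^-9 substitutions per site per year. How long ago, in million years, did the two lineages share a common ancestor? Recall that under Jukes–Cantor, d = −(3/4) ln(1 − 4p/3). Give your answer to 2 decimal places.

15.95

d = −(3/4) ln(1 − 4p/3) = −0.75 ln(1 − 0.326667) = −0.75 ln(0.673333)
  = −0.75 × (-0.395515) = 0.296636 substitutions/site.
Under a molecular clock d = 2μt, so t = d/(2μ) = 0.296636 / (2 × 9.3 × 10^-9) = 15.95 million years.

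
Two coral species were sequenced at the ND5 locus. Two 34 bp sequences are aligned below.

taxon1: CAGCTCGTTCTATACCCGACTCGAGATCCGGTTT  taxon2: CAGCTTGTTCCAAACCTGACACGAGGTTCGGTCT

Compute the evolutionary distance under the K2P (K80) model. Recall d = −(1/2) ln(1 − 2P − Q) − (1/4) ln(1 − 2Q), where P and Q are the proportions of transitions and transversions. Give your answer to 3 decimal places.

Of 34 sites, 6 differences are transitions and 2 are transversions, so P = 6/34 ≈ 0.176471 and Q = 2/34 ≈ 0.058824.
Under the Kimura two-parameter model, d = −½ ln(1 − 2P − Q) − ¼ ln(1 − 2Q).
1 − 2P − Q = 0.588234, giving −½ ln(0.588234) = 0.265315.
1 − 2Q = 0.882352, giving −¼ ln(0.882352) = 0.031291.
d = 0.265315 + 0.031291 = 0.296606.

0.297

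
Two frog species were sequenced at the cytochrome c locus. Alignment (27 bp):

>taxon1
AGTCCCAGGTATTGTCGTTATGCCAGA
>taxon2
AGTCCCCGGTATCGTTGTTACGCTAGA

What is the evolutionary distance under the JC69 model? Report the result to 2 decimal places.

0.21

The sequences differ at 5 of 27 sites (7, 13, 16, 21, 24), so p = 5/27 ≈ 0.185185.
d = −(3/4) ln(1 − 4p/3) = −0.75 ln(1 − 0.246913) = −0.75 ln(0.753087)
  = −0.75 × (-0.283575) = 0.212681 substitutions/site.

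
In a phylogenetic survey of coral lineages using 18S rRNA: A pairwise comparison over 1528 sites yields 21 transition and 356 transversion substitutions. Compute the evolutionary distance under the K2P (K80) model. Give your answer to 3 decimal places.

0.308

P = 21/1528 ≈ 0.013743 and Q = 356/1528 ≈ 0.232984.
Under the Kimura two-parameter model, d = −½ ln(1 − 2P − Q) − ¼ ln(1 − 2Q).
1 − 2P − Q = 0.73953, giving −½ ln(0.73953) = 0.150870.
1 − 2Q = 0.534032, giving −¼ ln(0.534032) = 0.156825.
d = 0.150870 + 0.156825 = 0.307695.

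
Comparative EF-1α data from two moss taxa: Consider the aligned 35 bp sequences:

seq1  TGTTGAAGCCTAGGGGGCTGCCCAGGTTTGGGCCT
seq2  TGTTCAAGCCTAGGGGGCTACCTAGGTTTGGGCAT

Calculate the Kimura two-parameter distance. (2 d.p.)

0.12

Of 35 sites, 2 differences are transitions and 2 are transversions, so P = 2/35 ≈ 0.057143 and Q = 2/35 ≈ 0.057143.
Under the Kimura two-parameter model, d = −½ ln(1 − 2P − Q) − ¼ ln(1 − 2Q).
1 − 2P − Q = 0.828571, giving −½ ln(0.828571) = 0.094026.
1 − 2Q = 0.885714, giving −¼ ln(0.885714) = 0.030340.
d = 0.094026 + 0.030340 = 0.124366.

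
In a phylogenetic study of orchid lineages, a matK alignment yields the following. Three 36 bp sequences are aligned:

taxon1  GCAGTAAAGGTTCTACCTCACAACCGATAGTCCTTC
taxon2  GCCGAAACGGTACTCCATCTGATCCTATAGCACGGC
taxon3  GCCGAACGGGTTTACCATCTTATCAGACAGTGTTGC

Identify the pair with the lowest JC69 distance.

taxon2 and taxon3

taxon1–taxon2: 14/36 differ, p = 0.389, d = 0.548.
taxon1–taxon3: 16/36 differ, p = 0.444, d = 0.673.
taxon2–taxon3: 13/36 differ, p = 0.361, d = 0.493.
The smallest distance is between taxon2 and taxon3.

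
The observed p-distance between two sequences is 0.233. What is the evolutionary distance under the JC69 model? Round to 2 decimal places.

0.28

d = −(3/4) ln(1 − 4p/3) = −0.75 ln(1 − 0.310667) = −0.75 ln(0.689333)
  = −0.75 × (-0.372031) = 0.279023 substitutions/site.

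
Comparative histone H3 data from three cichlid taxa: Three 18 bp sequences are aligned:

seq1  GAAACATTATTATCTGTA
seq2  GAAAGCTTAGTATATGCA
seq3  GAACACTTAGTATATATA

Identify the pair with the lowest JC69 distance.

seq1–seq2: 5/18 differ, p = 0.278, d = 0.347.
seq1–seq3: 6/18 differ, p = 0.333, d = 0.441.
seq2–seq3: 4/18 differ, p = 0.222, d = 0.264.
The smallest distance is between seq2 and seq3.

seq2 and seq3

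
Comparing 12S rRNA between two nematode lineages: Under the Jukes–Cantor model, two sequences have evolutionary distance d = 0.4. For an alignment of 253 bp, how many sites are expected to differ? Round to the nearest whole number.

Invert JC69: p = (3/4)(1 − e^(−4d/3)) = 0.75 × (1 − e^(-0.533333)) = 0.75 × (1 − 0.586646) = 0.310016.
Expected differing sites = pL ≈ 0.310016 × 253 = 78.434048 ≈ 78.

78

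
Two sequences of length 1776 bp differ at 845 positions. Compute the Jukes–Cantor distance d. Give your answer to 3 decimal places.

p = 845/1776 ≈ 0.475788.
d = −(3/4) ln(1 − 4p/3) = −0.75 ln(1 − 0.634384) = −0.75 ln(0.365616)
  = −0.75 × (-1.006172) = 0.754629 substitutions/site.

0.755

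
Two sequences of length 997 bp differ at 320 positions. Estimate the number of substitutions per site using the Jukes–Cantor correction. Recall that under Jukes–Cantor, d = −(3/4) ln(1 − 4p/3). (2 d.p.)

0.42

p = 320/997 ≈ 0.320963.
d = −(3/4) ln(1 − 4p/3) = −0.75 ln(1 − 0.427951) = −0.75 ln(0.572049)
  = −0.75 × (-0.558531) = 0.418898 substitutions/site.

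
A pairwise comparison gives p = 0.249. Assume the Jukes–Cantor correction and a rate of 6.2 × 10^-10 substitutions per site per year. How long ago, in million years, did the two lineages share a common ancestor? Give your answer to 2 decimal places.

d = −(3/4) ln(1 − 4p/3) = −0.75 ln(1 − 0.332) = −0.75 ln(0.668)
  = −0.75 × (-0.403467) = 0.302600 substitutions/site.
Under a molecular clock d = 2μt, so t = d/(2μ) = 0.302600 / (2 × 6.2 × 10^-10) = 244.03 million years.

244.03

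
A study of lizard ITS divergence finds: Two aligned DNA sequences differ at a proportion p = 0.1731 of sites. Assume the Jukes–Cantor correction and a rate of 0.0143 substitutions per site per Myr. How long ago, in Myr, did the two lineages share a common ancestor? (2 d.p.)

6.88

d = −(3/4) ln(1 − 4p/3) = −0.75 ln(1 − 0.2308) = −0.75 ln(0.7692)
  = −0.75 × (-0.262404) = 0.196803 substitutions/site.
Under a molecular clock d = 2μt, so t = d/(2μ) = 0.196803 / (2 × 0.0143) = 6.88 Myr.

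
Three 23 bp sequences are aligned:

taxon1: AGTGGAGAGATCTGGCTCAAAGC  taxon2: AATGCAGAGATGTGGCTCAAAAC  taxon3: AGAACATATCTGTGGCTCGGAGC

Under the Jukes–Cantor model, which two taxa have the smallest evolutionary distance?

taxon1 and taxon2

taxon1–taxon2: 4/23 differ, p = 0.174, d = 0.198.
taxon1–taxon3: 9/23 differ, p = 0.391, d = 0.553.
taxon2–taxon3: 9/23 differ, p = 0.391, d = 0.553.
The smallest distance is between taxon1 and taxon2.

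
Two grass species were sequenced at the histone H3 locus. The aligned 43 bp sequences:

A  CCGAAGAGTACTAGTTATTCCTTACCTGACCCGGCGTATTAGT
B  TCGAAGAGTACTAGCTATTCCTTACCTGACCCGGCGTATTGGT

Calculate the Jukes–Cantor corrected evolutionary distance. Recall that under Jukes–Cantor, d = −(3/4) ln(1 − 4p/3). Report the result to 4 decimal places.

0.0732

The sequences differ at 3 of 43 sites (1, 15, 41), so p = 3/43 ≈ 0.069767.
d = −(3/4) ln(1 − 4p/3) = −0.75 ln(1 − 0.093023) = −0.75 ln(0.906977)
  = −0.75 × (-0.097638) = 0.073229 substitutions/site.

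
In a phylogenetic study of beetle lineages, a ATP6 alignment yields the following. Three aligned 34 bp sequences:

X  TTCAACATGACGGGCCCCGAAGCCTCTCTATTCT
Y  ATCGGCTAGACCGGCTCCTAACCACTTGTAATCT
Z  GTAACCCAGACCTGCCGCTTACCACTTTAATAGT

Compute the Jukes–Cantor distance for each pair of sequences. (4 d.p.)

d(X,Y) = 0.5972, d(X,Z) = 0.9178, d(Y,Z) = 0.5972

X–Y: 14/34 sites differ → p ≈ 0.411765, d = −0.75 ln(1 − 0.54902) = 0.597249 ≈ 0.5972.
X–Z: 18/34 sites differ → p ≈ 0.529412, d = −0.75 ln(1 − 0.705883) = 0.917833 ≈ 0.9178.
Y–Z: 14/34 sites differ → p ≈ 0.411765, d = −0.75 ln(1 − 0.54902) = 0.597249 ≈ 0.5972.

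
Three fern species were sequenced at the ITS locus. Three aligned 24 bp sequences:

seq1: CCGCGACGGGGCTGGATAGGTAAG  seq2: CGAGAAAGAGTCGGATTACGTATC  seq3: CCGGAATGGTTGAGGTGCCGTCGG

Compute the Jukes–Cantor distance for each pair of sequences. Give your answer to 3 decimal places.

seq1–seq2: 13/24 sites differ → p ≈ 0.541667, d = −0.75 ln(1 − 0.722223) = 0.960702 ≈ 0.961.
seq1–seq3: 13/24 sites differ → p ≈ 0.541667, d = −0.75 ln(1 − 0.722223) = 0.960702 ≈ 0.961.
seq2–seq3: 13/24 sites differ → p ≈ 0.541667, d = −0.75 ln(1 − 0.722223) = 0.960702 ≈ 0.961.

d(seq1,seq2) = 0.961, d(seq1,seq3) = 0.961, d(seq2,seq3) = 0.961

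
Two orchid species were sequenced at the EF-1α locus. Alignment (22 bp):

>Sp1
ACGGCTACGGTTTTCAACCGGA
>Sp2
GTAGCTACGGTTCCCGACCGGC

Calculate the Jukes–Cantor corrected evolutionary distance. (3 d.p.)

0.414

The sequences differ at 7 of 22 sites (1, 2, 3, 13, 14, 16, 22), so p = 7/22 ≈ 0.318182.
d = −(3/4) ln(1 − 4p/3) = −0.75 ln(1 − 0.424243) = −0.75 ln(0.575757)
  = −0.75 × (-0.552070) = 0.414053 substitutions/site.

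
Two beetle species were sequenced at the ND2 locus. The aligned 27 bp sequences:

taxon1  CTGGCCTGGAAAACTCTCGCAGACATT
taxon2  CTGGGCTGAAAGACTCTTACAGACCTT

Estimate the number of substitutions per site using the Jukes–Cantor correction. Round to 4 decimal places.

0.2635

The sequences differ at 6 of 27 sites (5, 9, 12, 18, 19, 25), so p = 6/27 ≈ 0.222222.
d = −(3/4) ln(1 − 4p/3) = −0.75 ln(1 − 0.296296) = −0.75 ln(0.703704)
  = −0.75 × (-0.351397) = 0.263548 substitutions/site.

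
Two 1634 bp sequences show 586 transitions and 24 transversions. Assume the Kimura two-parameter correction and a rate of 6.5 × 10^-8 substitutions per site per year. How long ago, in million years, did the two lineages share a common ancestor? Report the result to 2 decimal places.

5.12

P = 586/1634 ≈ 0.358629 and Q = 24/1634 ≈ 0.014688.
Under the Kimura two-parameter model, d = −½ ln(1 − 2P − Q) − ¼ ln(1 − 2Q).
1 − 2P − Q = 0.268054, giving −½ ln(0.268054) = 0.658283.
1 − 2Q = 0.970624, giving −¼ ln(0.970624) = 0.007454.
d = 0.658283 + 0.007454 = 0.665737.
Under a molecular clock d = 2μt, so t = d/(2μ) = 0.665737 / (2 × 6.5 × 10^-8) = 5.12 million years.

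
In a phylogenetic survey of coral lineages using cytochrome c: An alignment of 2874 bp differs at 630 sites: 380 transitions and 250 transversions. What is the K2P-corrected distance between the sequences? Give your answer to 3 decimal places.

0.264

P = 380/2874 ≈ 0.13222 and Q = 250/2874 ≈ 0.086987.
Under the Kimura two-parameter model, d = −½ ln(1 − 2P − Q) − ¼ ln(1 − 2Q).
1 − 2P − Q = 0.648573, giving −½ ln(0.648573) = 0.216490.
1 − 2Q = 0.826026, giving −¼ ln(0.826026) = 0.047782.
d = 0.216490 + 0.047782 = 0.264272.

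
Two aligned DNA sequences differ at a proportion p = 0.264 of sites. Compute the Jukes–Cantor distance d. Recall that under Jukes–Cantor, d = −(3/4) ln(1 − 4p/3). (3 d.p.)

0.325

d = −(3/4) ln(1 − 4p/3) = −0.75 ln(1 − 0.352) = −0.75 ln(0.648)
  = −0.75 × (-0.433865) = 0.325399 substitutions/site.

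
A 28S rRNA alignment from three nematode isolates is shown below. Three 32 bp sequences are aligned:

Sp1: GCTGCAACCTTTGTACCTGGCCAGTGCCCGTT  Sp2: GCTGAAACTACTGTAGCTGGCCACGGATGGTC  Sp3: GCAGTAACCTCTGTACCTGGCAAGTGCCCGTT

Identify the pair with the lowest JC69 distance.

Sp1–Sp2: 11/32 differ, p = 0.344, d = 0.460.
Sp1–Sp3: 4/32 differ, p = 0.125, d = 0.137.
Sp2–Sp3: 12/32 differ, p = 0.375, d = 0.520.
The smallest distance is between Sp1 and Sp3.

Sp1 and Sp3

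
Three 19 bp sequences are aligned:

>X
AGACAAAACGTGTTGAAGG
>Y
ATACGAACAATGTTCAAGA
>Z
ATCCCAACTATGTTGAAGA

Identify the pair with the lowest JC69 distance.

Y and Z

X–Y: 7/19 differ, p = 0.368, d = 0.507.
X–Z: 7/19 differ, p = 0.368, d = 0.507.
Y–Z: 4/19 differ, p = 0.211, d = 0.247.
The smallest distance is between Y and Z.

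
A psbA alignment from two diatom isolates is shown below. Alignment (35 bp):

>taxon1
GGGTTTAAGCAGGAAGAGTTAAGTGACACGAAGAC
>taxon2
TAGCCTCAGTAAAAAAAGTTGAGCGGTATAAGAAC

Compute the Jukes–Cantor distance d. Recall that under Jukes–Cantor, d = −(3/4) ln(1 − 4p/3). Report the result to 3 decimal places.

0.782

The sequences differ at 17 of 35 sites, so p = 17/35 ≈ 0.485714.
d = −(3/4) ln(1 − 4p/3) = −0.75 ln(1 − 0.647619) = −0.75 ln(0.352381)
  = −0.75 × (-1.043042) = 0.782282 substitutions/site.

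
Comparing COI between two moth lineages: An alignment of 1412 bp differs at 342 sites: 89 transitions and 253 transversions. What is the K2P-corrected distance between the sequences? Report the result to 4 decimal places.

P = 89/1412 ≈ 0.063031 and Q = 253/1412 ≈ 0.179178.
Under the Kimura two-parameter model, d = −½ ln(1 − 2P − Q) − ¼ ln(1 − 2Q).
1 − 2P − Q = 0.69476, giving −½ ln(0.69476) = 0.182094.
1 − 2Q = 0.641644, giving −¼ ln(0.641644) = 0.110930.
d = 0.182094 + 0.110930 = 0.293024.

0.2930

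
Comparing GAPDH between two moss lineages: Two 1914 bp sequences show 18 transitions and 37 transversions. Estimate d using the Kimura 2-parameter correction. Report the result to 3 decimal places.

0.029

P = 18/1914 ≈ 0.009404 and Q = 37/1914 ≈ 0.019331.
Under the Kimura two-parameter model, d = −½ ln(1 − 2P − Q) − ¼ ln(1 − 2Q).
1 − 2P − Q = 0.961861, giving −½ ln(0.961861) = 0.019443.
1 − 2Q = 0.961338, giving −¼ ln(0.961338) = 0.009857.
d = 0.019443 + 0.009857 = 0.029300.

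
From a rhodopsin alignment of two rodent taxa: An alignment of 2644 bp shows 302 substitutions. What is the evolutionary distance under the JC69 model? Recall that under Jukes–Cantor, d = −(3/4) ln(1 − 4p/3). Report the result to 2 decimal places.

p = 302/2644 ≈ 0.114221.
d = −(3/4) ln(1 − 4p/3) = −0.75 ln(1 − 0.152295) = −0.75 ln(0.847705)
  = −0.75 × (-0.165223) = 0.123917 substitutions/site.

0.12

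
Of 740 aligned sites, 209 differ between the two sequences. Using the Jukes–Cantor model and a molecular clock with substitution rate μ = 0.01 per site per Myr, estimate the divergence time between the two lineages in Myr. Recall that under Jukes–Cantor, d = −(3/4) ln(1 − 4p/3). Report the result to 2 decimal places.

p = 209/740 ≈ 0.282432.
d = −(3/4) ln(1 − 4p/3) = −0.75 ln(1 − 0.376576) = −0.75 ln(0.623424)
  = −0.75 × (-0.472528) = 0.354396 substitutions/site.
Under a molecular clock d = 2μt, so t = d/(2μ) = 0.354396 / (2 × 0.01) = 17.72 Myr.

17.72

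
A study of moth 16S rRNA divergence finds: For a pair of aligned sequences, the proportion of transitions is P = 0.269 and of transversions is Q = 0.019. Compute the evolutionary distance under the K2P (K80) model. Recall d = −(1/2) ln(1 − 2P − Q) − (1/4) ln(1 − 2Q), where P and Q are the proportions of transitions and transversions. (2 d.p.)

Under the Kimura two-parameter model, d = −½ ln(1 − 2P − Q) − ¼ ln(1 − 2Q).
1 − 2P − Q = 0.443, giving −½ ln(0.443) = 0.407093.
1 − 2Q = 0.962, giving −¼ ln(0.962) = 0.009685.
d = 0.407093 + 0.009685 = 0.416778.

0.42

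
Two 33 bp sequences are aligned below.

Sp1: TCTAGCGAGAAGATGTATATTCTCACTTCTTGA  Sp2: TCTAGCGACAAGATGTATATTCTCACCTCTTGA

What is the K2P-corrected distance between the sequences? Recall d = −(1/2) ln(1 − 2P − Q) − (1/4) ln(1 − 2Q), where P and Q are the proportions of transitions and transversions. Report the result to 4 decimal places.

Of 33 sites, 1 differences are transitions and 1 are transversions, so P = 1/33 ≈ 0.030303 and Q = 1/33 ≈ 0.030303.
Under the Kimura two-parameter model, d = −½ ln(1 − 2P − Q) − ¼ ln(1 − 2Q).
1 − 2P − Q = 0.909091, giving −½ ln(0.909091) = 0.047655.
1 − 2Q = 0.939394, giving −¼ ln(0.939394) = 0.015630.
d = 0.047655 + 0.015630 = 0.063285.

0.0633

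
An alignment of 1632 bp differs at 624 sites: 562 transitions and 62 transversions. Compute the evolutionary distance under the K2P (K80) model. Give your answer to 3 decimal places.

P = 562/1632 ≈ 0.344363 and Q = 62/1632 ≈ 0.03799.
Under the Kimura two-parameter model, d = −½ ln(1 − 2P − Q) − ¼ ln(1 − 2Q).
1 − 2P − Q = 0.273284, giving −½ ln(0.273284) = 0.648622.
1 − 2Q = 0.92402, giving −¼ ln(0.92402) = 0.019755.
d = 0.648622 + 0.019755 = 0.668377.

0.668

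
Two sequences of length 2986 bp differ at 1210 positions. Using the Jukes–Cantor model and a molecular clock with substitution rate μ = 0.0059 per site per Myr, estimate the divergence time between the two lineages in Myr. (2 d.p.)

49.40

p = 1210/2986 ≈ 0.405224.
d = −(3/4) ln(1 − 4p/3) = −0.75 ln(1 − 0.540299) = −0.75 ln(0.459701)
  = −0.75 × (-0.777179) = 0.582884 substitutions/site.
Under a molecular clock d = 2μt, so t = d/(2μ) = 0.582884 / (2 × 0.0059) = 49.40 Myr.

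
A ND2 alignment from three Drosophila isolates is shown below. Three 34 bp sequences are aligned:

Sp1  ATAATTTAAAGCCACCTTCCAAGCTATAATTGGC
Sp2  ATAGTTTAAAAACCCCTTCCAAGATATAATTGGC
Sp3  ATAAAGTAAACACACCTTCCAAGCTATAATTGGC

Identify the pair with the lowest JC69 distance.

Sp1–Sp2: 5/34 differ, p = 0.147, d = 0.164.
Sp1–Sp3: 4/34 differ, p = 0.118, d = 0.128.
Sp2–Sp3: 6/34 differ, p = 0.176, d = 0.201.
The smallest distance is between Sp1 and Sp3.

Sp1 and Sp3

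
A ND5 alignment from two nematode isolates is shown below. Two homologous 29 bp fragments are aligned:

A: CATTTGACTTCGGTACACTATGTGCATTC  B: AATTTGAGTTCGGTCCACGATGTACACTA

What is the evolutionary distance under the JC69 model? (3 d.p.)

The sequences differ at 7 of 29 sites (1, 8, 15, 19, 24, 27, 29), so p = 7/29 ≈ 0.241379.
d = −(3/4) ln(1 − 4p/3) = −0.75 ln(1 − 0.321839) = −0.75 ln(0.678161)
  = −0.75 × (-0.388371) = 0.291278 substitutions/site.

0.291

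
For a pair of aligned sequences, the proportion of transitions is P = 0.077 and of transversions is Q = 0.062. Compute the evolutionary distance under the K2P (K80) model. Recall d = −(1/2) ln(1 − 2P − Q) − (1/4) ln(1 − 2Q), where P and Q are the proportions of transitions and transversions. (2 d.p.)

0.15

Under the Kimura two-parameter model, d = −½ ln(1 − 2P − Q) − ¼ ln(1 − 2Q).
1 − 2P − Q = 0.784, giving −½ ln(0.784) = 0.121673.
1 − 2Q = 0.876, giving −¼ ln(0.876) = 0.033097.
d = 0.121673 + 0.033097 = 0.154770.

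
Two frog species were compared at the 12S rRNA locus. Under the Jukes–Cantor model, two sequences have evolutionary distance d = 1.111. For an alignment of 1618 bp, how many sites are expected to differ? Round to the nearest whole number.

938

Invert JC69: p = (3/4)(1 − e^(−4d/3)) = 0.75 × (1 − e^(-1.481333)) = 0.75 × (1 − 0.227334) = 0.579500.
Expected differing sites = pL ≈ 0.579500 × 1618 = 937.631 ≈ 938.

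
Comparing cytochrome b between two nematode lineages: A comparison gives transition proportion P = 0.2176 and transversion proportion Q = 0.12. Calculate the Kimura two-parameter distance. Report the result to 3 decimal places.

0.474

Under the Kimura two-parameter model, d = −½ ln(1 − 2P − Q) − ¼ ln(1 − 2Q).
1 − 2P − Q = 0.4448, giving −½ ln(0.4448) = 0.405065.
1 − 2Q = 0.76, giving −¼ ln(0.76) = 0.068609.
d = 0.405065 + 0.068609 = 0.473674.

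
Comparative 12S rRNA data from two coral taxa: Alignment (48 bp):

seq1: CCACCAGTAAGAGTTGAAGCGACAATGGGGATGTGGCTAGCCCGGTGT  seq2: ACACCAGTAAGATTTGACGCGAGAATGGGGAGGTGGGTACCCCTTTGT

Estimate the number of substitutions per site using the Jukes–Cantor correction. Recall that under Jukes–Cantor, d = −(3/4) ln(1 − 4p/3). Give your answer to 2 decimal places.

The sequences differ at 9 of 48 sites (1, 13, 18, 23, 32, 37, 40, 44, 45), so p = 9/48 = 0.1875.
d = −(3/4) ln(1 − 4p/3) = −0.75 ln(1 − 0.25) = −0.75 ln(0.75)
  = −0.75 × (-0.287682) = 0.215762 substitutions/site.

0.22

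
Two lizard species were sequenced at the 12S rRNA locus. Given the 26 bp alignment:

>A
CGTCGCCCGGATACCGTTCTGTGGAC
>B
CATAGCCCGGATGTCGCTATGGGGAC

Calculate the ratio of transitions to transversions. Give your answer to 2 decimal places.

Transitions are A↔G and C↔T; transversions are all other mismatches.
Transitions: 4. Transversions: 3.
R = 4/3 = 1.333333… ≈ 1.33 (to 2 d.p.).

1.33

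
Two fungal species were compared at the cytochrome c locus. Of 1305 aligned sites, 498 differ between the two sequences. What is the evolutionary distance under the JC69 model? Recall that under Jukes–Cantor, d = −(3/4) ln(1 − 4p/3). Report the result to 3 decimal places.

0.533

p = 498/1305 ≈ 0.381609.
d = −(3/4) ln(1 − 4p/3) = −0.75 ln(1 − 0.508812) = −0.75 ln(0.491188)
  = −0.75 × (-0.710928) = 0.533196 substitutions/site.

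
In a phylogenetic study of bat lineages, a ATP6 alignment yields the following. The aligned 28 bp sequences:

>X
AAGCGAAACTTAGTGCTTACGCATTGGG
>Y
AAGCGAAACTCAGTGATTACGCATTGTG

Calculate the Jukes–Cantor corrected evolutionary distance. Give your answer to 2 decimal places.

0.12

The sequences differ at 3 of 28 sites (11, 16, 27), so p = 3/28 ≈ 0.107143.
d = −(3/4) ln(1 − 4p/3) = −0.75 ln(1 − 0.142857) = −0.75 ln(0.857143)
  = −0.75 × (-0.154151) = 0.115613 substitutions/site.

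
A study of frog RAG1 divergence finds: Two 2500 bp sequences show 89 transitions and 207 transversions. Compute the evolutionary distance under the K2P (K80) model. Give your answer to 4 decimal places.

0.1289

P = 89/2500 = 0.0356 and Q = 207/2500 = 0.0828.
Under the Kimura two-parameter model, d = −½ ln(1 − 2P − Q) − ¼ ln(1 − 2Q).
1 − 2P − Q = 0.846, giving −½ ln(0.846) = 0.083618.
1 − 2Q = 0.8344, giving −¼ ln(0.8344) = 0.045261.
d = 0.083618 + 0.045261 = 0.128879.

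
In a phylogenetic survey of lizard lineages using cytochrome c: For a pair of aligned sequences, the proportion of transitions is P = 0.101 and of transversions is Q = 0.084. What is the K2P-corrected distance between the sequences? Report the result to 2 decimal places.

0.21

Under the Kimura two-parameter model, d = −½ ln(1 − 2P − Q) − ¼ ln(1 − 2Q).
1 − 2P − Q = 0.714, giving −½ ln(0.714) = 0.168436.
1 − 2Q = 0.832, giving −¼ ln(0.832) = 0.045981.
d = 0.168436 + 0.045981 = 0.214417.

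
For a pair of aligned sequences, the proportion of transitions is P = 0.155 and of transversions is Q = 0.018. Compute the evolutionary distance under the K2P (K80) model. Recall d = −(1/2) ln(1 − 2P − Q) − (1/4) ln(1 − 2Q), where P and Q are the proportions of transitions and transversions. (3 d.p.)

Under the Kimura two-parameter model, d = −½ ln(1 − 2P − Q) − ¼ ln(1 − 2Q).
1 − 2P − Q = 0.672, giving −½ ln(0.672) = 0.198748.
1 − 2Q = 0.964, giving −¼ ln(0.964) = 0.009166.
d = 0.198748 + 0.009166 = 0.207914.

0.208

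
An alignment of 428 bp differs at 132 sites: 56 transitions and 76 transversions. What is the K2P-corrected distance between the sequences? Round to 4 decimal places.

P = 56/428 ≈ 0.130841 and Q = 76/428 ≈ 0.17757.
Under the Kimura two-parameter model, d = −½ ln(1 − 2P − Q) − ¼ ln(1 − 2Q).
1 − 2P − Q = 0.560748, giving −½ ln(0.560748) = 0.289242.
1 − 2Q = 0.64486, giving −¼ ln(0.64486) = 0.109681.
d = 0.289242 + 0.109681 = 0.398923.

0.3989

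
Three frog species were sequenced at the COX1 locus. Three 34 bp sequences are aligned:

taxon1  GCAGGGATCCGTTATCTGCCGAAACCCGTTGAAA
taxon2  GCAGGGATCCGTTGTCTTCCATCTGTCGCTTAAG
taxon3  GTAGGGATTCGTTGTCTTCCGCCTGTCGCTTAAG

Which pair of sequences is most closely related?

taxon2 and taxon3

taxon1–taxon2: 11/34 differ, p = 0.324, d = 0.423.
taxon1–taxon3: 12/34 differ, p = 0.353, d = 0.477.
taxon2–taxon3: 4/34 differ, p = 0.118, d = 0.128.
The smallest distance is between taxon2 and taxon3.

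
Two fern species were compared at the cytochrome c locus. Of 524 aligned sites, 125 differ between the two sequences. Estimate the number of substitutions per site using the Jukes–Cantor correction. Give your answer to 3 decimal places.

0.287

p = 125/524 ≈ 0.23855.
d = −(3/4) ln(1 − 4p/3) = −0.75 ln(1 − 0.318067) = −0.75 ln(0.681933)
  = −0.75 × (-0.382824) = 0.287118 substitutions/site.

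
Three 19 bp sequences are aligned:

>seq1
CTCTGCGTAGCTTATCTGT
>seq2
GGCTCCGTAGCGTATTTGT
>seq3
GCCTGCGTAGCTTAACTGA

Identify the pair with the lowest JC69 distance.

seq1–seq2: 5/19 differ, p = 0.263, d = 0.324.
seq1–seq3: 4/19 differ, p = 0.211, d = 0.247.
seq2–seq3: 6/19 differ, p = 0.316, d = 0.410.
The smallest distance is between seq1 and seq3.

seq1 and seq3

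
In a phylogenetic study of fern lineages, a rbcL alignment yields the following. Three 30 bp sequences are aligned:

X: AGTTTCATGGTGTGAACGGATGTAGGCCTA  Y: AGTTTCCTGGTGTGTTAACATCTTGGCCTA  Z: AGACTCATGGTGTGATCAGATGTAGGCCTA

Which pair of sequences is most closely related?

X–Y: 8/30 differ, p = 0.267, d = 0.330.
X–Z: 4/30 differ, p = 0.133, d = 0.147.
Y–Z: 8/30 differ, p = 0.267, d = 0.330.
The smallest distance is between X and Z.

X and Z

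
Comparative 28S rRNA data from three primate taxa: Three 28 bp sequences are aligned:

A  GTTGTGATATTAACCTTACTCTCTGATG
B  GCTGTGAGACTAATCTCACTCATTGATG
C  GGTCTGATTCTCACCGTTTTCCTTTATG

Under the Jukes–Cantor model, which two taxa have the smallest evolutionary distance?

A–B: 7/28 differ, p = 0.250, d = 0.304.
A–C: 11/28 differ, p = 0.393, d = 0.556.
B–C: 12/28 differ, p = 0.429, d = 0.635.
The smallest distance is between A and B.

A and B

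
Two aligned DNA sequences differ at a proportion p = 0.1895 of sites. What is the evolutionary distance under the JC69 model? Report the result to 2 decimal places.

d = −(3/4) ln(1 − 4p/3) = −0.75 ln(1 − 0.252667) = −0.75 ln(0.747333)
  = −0.75 × (-0.291244) = 0.218433 substitutions/site.

0.22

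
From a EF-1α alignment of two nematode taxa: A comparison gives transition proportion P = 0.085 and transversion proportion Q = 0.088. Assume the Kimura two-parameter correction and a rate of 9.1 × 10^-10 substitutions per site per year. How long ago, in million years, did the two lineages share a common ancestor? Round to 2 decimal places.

108.57

Under the Kimura two-parameter model, d = −½ ln(1 − 2P − Q) − ¼ ln(1 − 2Q).
1 − 2P − Q = 0.742, giving −½ ln(0.742) = 0.149203.
1 − 2Q = 0.824, giving −¼ ln(0.824) = 0.048396.
d = 0.149203 + 0.048396 = 0.197599.
Under a molecular clock d = 2μt, so t = d/(2μ) = 0.197599 / (2 × 9.1 × 10^-10) = 108.57 million years.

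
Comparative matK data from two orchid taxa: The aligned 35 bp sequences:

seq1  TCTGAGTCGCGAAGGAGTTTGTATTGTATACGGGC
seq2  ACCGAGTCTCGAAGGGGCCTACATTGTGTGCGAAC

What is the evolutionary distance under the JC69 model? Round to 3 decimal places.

The sequences differ at 12 of 35 sites, so p = 12/35 ≈ 0.342857.
d = −(3/4) ln(1 − 4p/3) = −0.75 ln(1 − 0.457143) = −0.75 ln(0.542857)
  = −0.75 × (-0.610909) = 0.458182 substitutions/site.

0.458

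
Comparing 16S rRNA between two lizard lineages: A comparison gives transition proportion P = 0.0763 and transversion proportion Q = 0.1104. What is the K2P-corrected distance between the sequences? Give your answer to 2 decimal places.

Under the Kimura two-parameter model, d = −½ ln(1 − 2P − Q) − ¼ ln(1 − 2Q).
1 − 2P − Q = 0.737, giving −½ ln(0.737) = 0.152584.
1 − 2Q = 0.7792, giving −¼ ln(0.7792) = 0.062372.
d = 0.152584 + 0.062372 = 0.214956.

0.21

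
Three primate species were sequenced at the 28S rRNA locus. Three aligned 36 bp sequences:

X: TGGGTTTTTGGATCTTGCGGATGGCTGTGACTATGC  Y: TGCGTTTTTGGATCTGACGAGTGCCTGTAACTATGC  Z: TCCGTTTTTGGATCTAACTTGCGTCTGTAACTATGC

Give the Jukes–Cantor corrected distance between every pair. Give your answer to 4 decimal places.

X–Y: 7/36 sites differ → p ≈ 0.194444, d = −0.75 ln(1 − 0.259259) = 0.225078 ≈ 0.2251.
X–Z: 10/36 sites differ → p ≈ 0.277778, d = −0.75 ln(1 − 0.370371) = 0.346968 ≈ 0.3470.
Y–Z: 6/36 sites differ → p ≈ 0.166667, d = −0.75 ln(1 − 0.222223) = 0.188487 ≈ 0.1885.

d(X,Y) = 0.2251, d(X,Z) = 0.3470, d(Y,Z) = 0.1885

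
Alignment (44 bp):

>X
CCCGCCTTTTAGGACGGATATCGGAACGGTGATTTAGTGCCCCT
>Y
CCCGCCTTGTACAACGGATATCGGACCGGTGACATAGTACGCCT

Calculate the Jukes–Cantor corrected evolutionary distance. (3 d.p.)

0.208

The sequences differ at 8 of 44 sites (9, 12, 13, 26, 33, 34, 39, 41), so p = 8/44 ≈ 0.181818.
d = −(3/4) ln(1 − 4p/3) = −0.75 ln(1 − 0.242424) = −0.75 ln(0.757576)
  = −0.75 × (-0.277631) = 0.208223 substitutions/site.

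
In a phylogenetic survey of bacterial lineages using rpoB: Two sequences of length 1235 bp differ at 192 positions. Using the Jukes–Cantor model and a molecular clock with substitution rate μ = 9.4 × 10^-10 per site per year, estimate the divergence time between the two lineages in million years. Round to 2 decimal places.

92.67

p = 192/1235 ≈ 0.155466.
d = −(3/4) ln(1 − 4p/3) = −0.75 ln(1 − 0.207288) = −0.75 ln(0.792712)
  = −0.75 × (-0.232295) = 0.174221 substitutions/site.
Under a molecular clock d = 2μt, so t = d/(2μ) = 0.174221 / (2 × 9.4 × 10^-10) = 92.67 million years.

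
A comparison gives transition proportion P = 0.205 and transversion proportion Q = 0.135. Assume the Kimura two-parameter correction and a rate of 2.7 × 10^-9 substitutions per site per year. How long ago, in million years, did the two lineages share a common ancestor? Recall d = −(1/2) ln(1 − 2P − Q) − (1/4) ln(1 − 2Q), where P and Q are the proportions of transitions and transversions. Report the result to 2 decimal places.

Under the Kimura two-parameter model, d = −½ ln(1 − 2P − Q) − ¼ ln(1 − 2Q).
1 − 2P − Q = 0.455, giving −½ ln(0.455) = 0.393729.
1 − 2Q = 0.73, giving −¼ ln(0.73) = 0.078678.
d = 0.393729 + 0.078678 = 0.472407.
Under a molecular clock d = 2μt, so t = d/(2μ) = 0.472407 / (2 × 2.7 × 10^-9) = 87.48 million years.

87.48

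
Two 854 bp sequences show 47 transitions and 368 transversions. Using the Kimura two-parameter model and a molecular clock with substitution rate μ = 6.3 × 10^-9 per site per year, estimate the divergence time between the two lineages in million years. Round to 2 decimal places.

P = 47/854 ≈ 0.055035 and Q = 368/854 ≈ 0.430913.
Under the Kimura two-parameter model, d = −½ ln(1 − 2P − Q) − ¼ ln(1 − 2Q).
1 − 2P − Q = 0.459017, giving −½ ln(0.459017) = 0.389334.
1 − 2Q = 0.138174, giving −¼ ln(0.138174) = 0.494810.
d = 0.389334 + 0.494810 = 0.884144.
Under a molecular clock d = 2μt, so t = d/(2μ) = 0.884144 / (2 × 6.3 × 10^-9) = 70.17 million years.

70.17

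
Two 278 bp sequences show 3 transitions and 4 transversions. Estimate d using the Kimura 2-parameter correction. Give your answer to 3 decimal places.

P = 3/278 ≈ 0.010791 and Q = 4/278 ≈ 0.014388.
Under the Kimura two-parameter model, d = −½ ln(1 − 2P − Q) − ¼ ln(1 − 2Q).
1 − 2P − Q = 0.96403, giving −½ ln(0.96403) = 0.018316.
1 − 2Q = 0.971224, giving −¼ ln(0.971224) = 0.007300.
d = 0.018316 + 0.007300 = 0.025616.

0.026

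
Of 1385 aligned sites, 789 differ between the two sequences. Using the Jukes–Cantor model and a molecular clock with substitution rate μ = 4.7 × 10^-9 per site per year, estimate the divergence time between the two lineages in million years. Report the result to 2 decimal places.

113.72

p = 789/1385 ≈ 0.569675.
d = −(3/4) ln(1 − 4p/3) = −0.75 ln(1 − 0.759567) = −0.75 ln(0.240433)
  = −0.75 × (-1.425314) = 1.068986 substitutions/site.
Under a molecular clock d = 2μt, so t = d/(2μ) = 1.068986 / (2 × 4.7 × 10^-9) = 113.72 million years.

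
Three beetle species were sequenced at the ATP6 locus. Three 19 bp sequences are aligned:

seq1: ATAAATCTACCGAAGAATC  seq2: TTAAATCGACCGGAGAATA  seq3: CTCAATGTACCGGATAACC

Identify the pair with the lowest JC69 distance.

seq1–seq2: 4/19 differ, p = 0.211, d = 0.247.
seq1–seq3: 6/19 differ, p = 0.316, d = 0.410.
seq2–seq3: 7/19 differ, p = 0.368, d = 0.507.
The smallest distance is between seq1 and seq2.

seq1 and seq2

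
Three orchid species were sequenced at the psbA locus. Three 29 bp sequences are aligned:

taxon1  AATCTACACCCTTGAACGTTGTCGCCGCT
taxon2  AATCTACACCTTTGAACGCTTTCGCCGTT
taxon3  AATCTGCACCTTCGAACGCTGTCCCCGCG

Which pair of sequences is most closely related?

taxon1–taxon2: 4/29 differ, p = 0.138, d = 0.152.
taxon1–taxon3: 6/29 differ, p = 0.207, d = 0.242.
taxon2–taxon3: 6/29 differ, p = 0.207, d = 0.242.
The smallest distance is between taxon1 and taxon2.

taxon1 and taxon2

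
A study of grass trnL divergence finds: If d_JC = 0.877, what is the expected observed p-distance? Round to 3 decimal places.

p = (3/4)(1 − e^(−4d/3)) = 0.75 × (1 − e^(-1.169333)) = 0.75 × (1 − 0.310574) = 0.517070.

0.517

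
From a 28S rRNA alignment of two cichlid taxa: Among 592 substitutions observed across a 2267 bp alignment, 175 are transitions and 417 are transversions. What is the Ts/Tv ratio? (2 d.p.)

0.42

R = 175/417 = 0.419664… ≈ 0.42 (to 2 d.p.).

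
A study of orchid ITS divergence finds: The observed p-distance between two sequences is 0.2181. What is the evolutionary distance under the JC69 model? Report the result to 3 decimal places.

d = −(3/4) ln(1 − 4p/3) = −0.75 ln(1 − 0.2908) = −0.75 ln(0.7092)
  = −0.75 × (-0.343618) = 0.257714 substitutions/site.

0.258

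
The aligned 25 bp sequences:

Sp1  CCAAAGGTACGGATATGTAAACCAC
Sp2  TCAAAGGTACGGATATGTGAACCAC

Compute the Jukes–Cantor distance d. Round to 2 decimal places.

The sequences differ at 2 of 25 sites (1, 19), so p = 2/25 = 0.08.
d = −(3/4) ln(1 − 4p/3) = −0.75 ln(1 − 0.106667) = −0.75 ln(0.893333)
  = −0.75 × (-0.112796) = 0.084597 substitutions/site.

0.08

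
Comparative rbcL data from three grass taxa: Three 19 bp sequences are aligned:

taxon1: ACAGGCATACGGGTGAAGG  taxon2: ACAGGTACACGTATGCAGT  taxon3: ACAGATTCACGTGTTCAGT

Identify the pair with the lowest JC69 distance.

taxon1–taxon2: 6/19 differ, p = 0.316, d = 0.410.
taxon1–taxon3: 8/19 differ, p = 0.421, d = 0.618.
taxon2–taxon3: 4/19 differ, p = 0.211, d = 0.247.
The smallest distance is between taxon2 and taxon3.

taxon2 and taxon3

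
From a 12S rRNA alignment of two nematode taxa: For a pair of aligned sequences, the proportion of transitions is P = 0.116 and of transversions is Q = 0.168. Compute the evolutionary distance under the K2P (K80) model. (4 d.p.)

Under the Kimura two-parameter model, d = −½ ln(1 − 2P − Q) − ¼ ln(1 − 2Q).
1 − 2P − Q = 0.6, giving −½ ln(0.6) = 0.255413.
1 − 2Q = 0.664, giving −¼ ln(0.664) = 0.102368.
d = 0.255413 + 0.102368 = 0.357781.

0.3578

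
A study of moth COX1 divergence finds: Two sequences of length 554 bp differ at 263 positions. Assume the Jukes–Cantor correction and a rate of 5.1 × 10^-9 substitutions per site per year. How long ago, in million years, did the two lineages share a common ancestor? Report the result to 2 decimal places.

p = 263/554 ≈ 0.474729.
d = −(3/4) ln(1 − 4p/3) = −0.75 ln(1 − 0.632972) = −0.75 ln(0.367028)
  = −0.75 × (-1.002317) = 0.751738 substitutions/site.
Under a molecular clock d = 2μt, so t = d/(2μ) = 0.751738 / (2 × 5.1 × 10^-9) = 73.70 million years.

73.70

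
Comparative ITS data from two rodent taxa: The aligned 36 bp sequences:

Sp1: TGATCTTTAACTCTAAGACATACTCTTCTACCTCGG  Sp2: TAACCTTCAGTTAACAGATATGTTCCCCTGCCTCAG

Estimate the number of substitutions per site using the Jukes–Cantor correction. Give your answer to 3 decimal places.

The sequences differ at 15 of 36 sites, so p = 15/36 ≈ 0.416667.
d = −(3/4) ln(1 − 4p/3) = −0.75 ln(1 − 0.555556) = −0.75 ln(0.444444)
  = −0.75 × (-0.810931) = 0.608198 substitutions/site.

0.608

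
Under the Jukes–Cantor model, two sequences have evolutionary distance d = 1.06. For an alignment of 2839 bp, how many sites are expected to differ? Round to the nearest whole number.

1611

Invert JC69: p = (3/4)(1 − e^(−4d/3)) = 0.75 × (1 − e^(-1.413333)) = 0.75 × (1 − 0.243331) = 0.567502.
Expected differing sites = pL ≈ 0.567502 × 2839 = 1611.138178 ≈ 1611.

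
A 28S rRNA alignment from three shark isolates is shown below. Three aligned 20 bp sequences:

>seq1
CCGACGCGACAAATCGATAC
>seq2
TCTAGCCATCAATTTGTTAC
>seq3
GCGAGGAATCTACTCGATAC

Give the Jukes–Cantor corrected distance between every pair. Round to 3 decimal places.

d(seq1,seq2) = 0.687, d(seq1,seq3) = 0.471, d(seq2,seq3) = 0.572

seq1–seq2: 9/20 sites differ → p = 0.45, d = −0.75 ln(1 − 0.6) = 0.687218 ≈ 0.687.
seq1–seq3: 7/20 sites differ → p = 0.35, d = −0.75 ln(1 − 0.466667) = 0.471457 ≈ 0.471.
seq2–seq3: 8/20 sites differ → p = 0.4, d = −0.75 ln(1 − 0.533333) = 0.571605 ≈ 0.572.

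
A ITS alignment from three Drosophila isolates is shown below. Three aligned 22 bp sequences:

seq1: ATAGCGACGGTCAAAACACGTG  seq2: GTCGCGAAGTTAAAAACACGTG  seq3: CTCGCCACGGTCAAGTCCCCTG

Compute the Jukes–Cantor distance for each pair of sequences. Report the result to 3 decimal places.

seq1–seq2: 5/22 sites differ → p ≈ 0.227273, d = −0.75 ln(1 − 0.303031) = 0.270761 ≈ 0.271.
seq1–seq3: 7/22 sites differ → p ≈ 0.318182, d = −0.75 ln(1 − 0.424243) = 0.414052 ≈ 0.414.
seq2–seq3: 9/22 sites differ → p ≈ 0.409091, d = −0.75 ln(1 − 0.545455) = 0.591344 ≈ 0.591.

d(seq1,seq2) = 0.271, d(seq1,seq3) = 0.414, d(seq2,seq3) = 0.591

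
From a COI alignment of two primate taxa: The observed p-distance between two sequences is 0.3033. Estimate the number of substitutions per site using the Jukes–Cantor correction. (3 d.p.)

0.389

d = −(3/4) ln(1 − 4p/3) = −0.75 ln(1 − 0.4044) = −0.75 ln(0.5956)
  = −0.75 × (-0.518186) = 0.388640 substitutions/site.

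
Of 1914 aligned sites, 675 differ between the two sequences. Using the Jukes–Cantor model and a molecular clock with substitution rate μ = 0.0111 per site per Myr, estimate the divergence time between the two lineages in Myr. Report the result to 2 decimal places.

p = 675/1914 ≈ 0.352665.
d = −(3/4) ln(1 − 4p/3) = −0.75 ln(1 − 0.47022) = −0.75 ln(0.52978)
  = −0.75 × (-0.635293) = 0.476470 substitutions/site.
Under a molecular clock d = 2μt, so t = d/(2μ) = 0.476470 / (2 × 0.0111) = 21.46 Myr.

21.46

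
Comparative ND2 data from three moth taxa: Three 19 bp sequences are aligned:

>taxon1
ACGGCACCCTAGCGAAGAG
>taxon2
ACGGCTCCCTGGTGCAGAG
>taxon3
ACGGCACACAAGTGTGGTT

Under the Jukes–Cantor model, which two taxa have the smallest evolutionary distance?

taxon1 and taxon2

taxon1–taxon2: 4/19 differ, p = 0.211, d = 0.247.
taxon1–taxon3: 7/19 differ, p = 0.368, d = 0.507.
taxon2–taxon3: 8/19 differ, p = 0.421, d = 0.618.
The smallest distance is between taxon1 and taxon2.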